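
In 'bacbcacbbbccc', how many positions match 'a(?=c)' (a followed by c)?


Lookahead 'a(?=c)' matches 'a' only when followed by 'c'.
String: 'bacbcacbbbccc'
Checking each position where char is 'a':
  pos 1: 'a' -> MATCH (next='c')
  pos 5: 'a' -> MATCH (next='c')
Matching positions: [1, 5]
Count: 2

2


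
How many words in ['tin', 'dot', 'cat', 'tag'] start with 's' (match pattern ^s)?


Pattern ^s anchors to start of word. Check which words begin with 's':
  'tin' -> no
  'dot' -> no
  'cat' -> no
  'tag' -> no
Matching words: []
Count: 0

0


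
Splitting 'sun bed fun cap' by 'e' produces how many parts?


Splitting by 'e' breaks the string at each occurrence of the separator.
Text: 'sun bed fun cap'
Parts after split:
  Part 1: 'sun b'
  Part 2: 'd fun cap'
Total parts: 2

2


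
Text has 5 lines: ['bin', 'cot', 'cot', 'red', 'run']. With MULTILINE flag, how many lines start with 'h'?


With MULTILINE flag, ^ matches the start of each line.
Lines: ['bin', 'cot', 'cot', 'red', 'run']
Checking which lines start with 'h':
  Line 1: 'bin' -> no
  Line 2: 'cot' -> no
  Line 3: 'cot' -> no
  Line 4: 'red' -> no
  Line 5: 'run' -> no
Matching lines: []
Count: 0

0


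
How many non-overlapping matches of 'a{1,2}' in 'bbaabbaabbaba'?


Pattern 'a{1,2}' matches between 1 and 2 consecutive a's (greedy).
String: 'bbaabbaabbaba'
Finding runs of a's and applying greedy matching:
  Run at pos 2: 'aa' (length 2)
  Run at pos 6: 'aa' (length 2)
  Run at pos 10: 'a' (length 1)
  Run at pos 12: 'a' (length 1)
Matches: ['aa', 'aa', 'a', 'a']
Count: 4

4


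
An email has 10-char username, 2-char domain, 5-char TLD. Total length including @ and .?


An email address has format: username@domain.tld
Username length: 10
'@' character: 1
Domain length: 2
'.' character: 1
TLD length: 5
Total = 10 + 1 + 2 + 1 + 5 = 19

19


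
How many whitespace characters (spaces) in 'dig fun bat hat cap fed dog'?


\s matches whitespace characters (spaces, tabs, etc.).
Text: 'dig fun bat hat cap fed dog'
This text has 7 words separated by spaces.
Number of spaces = number of words - 1 = 7 - 1 = 6

6


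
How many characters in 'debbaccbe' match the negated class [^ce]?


Negated class [^ce] matches any char NOT in {c, e}
Scanning 'debbaccbe':
  pos 0: 'd' -> MATCH
  pos 1: 'e' -> no (excluded)
  pos 2: 'b' -> MATCH
  pos 3: 'b' -> MATCH
  pos 4: 'a' -> MATCH
  pos 5: 'c' -> no (excluded)
  pos 6: 'c' -> no (excluded)
  pos 7: 'b' -> MATCH
  pos 8: 'e' -> no (excluded)
Total matches: 5

5


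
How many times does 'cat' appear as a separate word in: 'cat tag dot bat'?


Scanning each word for exact match 'cat':
  Word 1: 'cat' -> MATCH
  Word 2: 'tag' -> no
  Word 3: 'dot' -> no
  Word 4: 'bat' -> no
Total matches: 1

1


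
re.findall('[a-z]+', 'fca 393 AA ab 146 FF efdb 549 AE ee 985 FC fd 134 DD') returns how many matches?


Pattern '[a-z]+' finds one or more lowercase letters.
Text: 'fca 393 AA ab 146 FF efdb 549 AE ee 985 FC fd 134 DD'
Scanning for matches:
  Match 1: 'fca'
  Match 2: 'ab'
  Match 3: 'efdb'
  Match 4: 'ee'
  Match 5: 'fd'
Total matches: 5

5


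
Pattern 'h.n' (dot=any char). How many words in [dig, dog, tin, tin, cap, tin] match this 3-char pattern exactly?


Pattern 'h.n' means: starts with 'h', any single char, ends with 'n'.
Checking each word (must be exactly 3 chars):
  'dig' (len=3): no
  'dog' (len=3): no
  'tin' (len=3): no
  'tin' (len=3): no
  'cap' (len=3): no
  'tin' (len=3): no
Matching words: []
Total: 0

0


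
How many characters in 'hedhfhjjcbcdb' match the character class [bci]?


Character class [bci] matches any of: {b, c, i}
Scanning string 'hedhfhjjcbcdb' character by character:
  pos 0: 'h' -> no
  pos 1: 'e' -> no
  pos 2: 'd' -> no
  pos 3: 'h' -> no
  pos 4: 'f' -> no
  pos 5: 'h' -> no
  pos 6: 'j' -> no
  pos 7: 'j' -> no
  pos 8: 'c' -> MATCH
  pos 9: 'b' -> MATCH
  pos 10: 'c' -> MATCH
  pos 11: 'd' -> no
  pos 12: 'b' -> MATCH
Total matches: 4

4


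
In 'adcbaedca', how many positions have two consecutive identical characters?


Looking for consecutive identical characters in 'adcbaedca':
  pos 0-1: 'a' vs 'd' -> different
  pos 1-2: 'd' vs 'c' -> different
  pos 2-3: 'c' vs 'b' -> different
  pos 3-4: 'b' vs 'a' -> different
  pos 4-5: 'a' vs 'e' -> different
  pos 5-6: 'e' vs 'd' -> different
  pos 6-7: 'd' vs 'c' -> different
  pos 7-8: 'c' vs 'a' -> different
Consecutive identical pairs: []
Count: 0

0


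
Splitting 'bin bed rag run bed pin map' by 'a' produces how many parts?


Splitting by 'a' breaks the string at each occurrence of the separator.
Text: 'bin bed rag run bed pin map'
Parts after split:
  Part 1: 'bin bed r'
  Part 2: 'g run bed pin m'
  Part 3: 'p'
Total parts: 3

3


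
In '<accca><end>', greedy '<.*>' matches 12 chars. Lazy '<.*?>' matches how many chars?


Greedy '<.*>' tries to match as MUCH as possible.
Lazy '<.*?>' tries to match as LITTLE as possible.

String: '<accca><end>'
Greedy '<.*>' starts at first '<' and extends to the LAST '>': '<accca><end>' (12 chars)
Lazy '<.*?>' starts at first '<' and stops at the FIRST '>': '<accca>' (7 chars)

7


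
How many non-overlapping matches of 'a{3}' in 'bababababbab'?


Pattern 'a{3}' matches exactly 3 consecutive a's (greedy, non-overlapping).
String: 'bababababbab'
Scanning for runs of a's:
  Run at pos 1: 'a' (length 1) -> 0 match(es)
  Run at pos 3: 'a' (length 1) -> 0 match(es)
  Run at pos 5: 'a' (length 1) -> 0 match(es)
  Run at pos 7: 'a' (length 1) -> 0 match(es)
  Run at pos 10: 'a' (length 1) -> 0 match(es)
Matches found: []
Total: 0

0


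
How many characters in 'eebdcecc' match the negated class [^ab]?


Negated class [^ab] matches any char NOT in {a, b}
Scanning 'eebdcecc':
  pos 0: 'e' -> MATCH
  pos 1: 'e' -> MATCH
  pos 2: 'b' -> no (excluded)
  pos 3: 'd' -> MATCH
  pos 4: 'c' -> MATCH
  pos 5: 'e' -> MATCH
  pos 6: 'c' -> MATCH
  pos 7: 'c' -> MATCH
Total matches: 7

7


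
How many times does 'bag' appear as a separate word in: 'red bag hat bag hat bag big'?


Scanning each word for exact match 'bag':
  Word 1: 'red' -> no
  Word 2: 'bag' -> MATCH
  Word 3: 'hat' -> no
  Word 4: 'bag' -> MATCH
  Word 5: 'hat' -> no
  Word 6: 'bag' -> MATCH
  Word 7: 'big' -> no
Total matches: 3

3


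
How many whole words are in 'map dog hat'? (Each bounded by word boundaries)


Word boundaries (\b) mark the start/end of each word.
Text: 'map dog hat'
Splitting by whitespace:
  Word 1: 'map'
  Word 2: 'dog'
  Word 3: 'hat'
Total whole words: 3

3


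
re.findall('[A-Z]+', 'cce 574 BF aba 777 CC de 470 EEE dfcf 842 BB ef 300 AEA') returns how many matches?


Pattern '[A-Z]+' finds one or more uppercase letters.
Text: 'cce 574 BF aba 777 CC de 470 EEE dfcf 842 BB ef 300 AEA'
Scanning for matches:
  Match 1: 'BF'
  Match 2: 'CC'
  Match 3: 'EEE'
  Match 4: 'BB'
  Match 5: 'AEA'
Total matches: 5

5


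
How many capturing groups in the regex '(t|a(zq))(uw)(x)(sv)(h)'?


To count capturing groups, count each '(' that starts a group.
Pattern: '(t|a(zq))(uw)(x)(sv)(h)'
Walking through the pattern:
  Position 0: '(' -> group #1
  Position 4: '(' -> group #2
  Position 9: '(' -> group #3
  Position 13: '(' -> group #4
  Position 16: '(' -> group #5
  Position 20: '(' -> group #6
Total capturing groups: 6

6


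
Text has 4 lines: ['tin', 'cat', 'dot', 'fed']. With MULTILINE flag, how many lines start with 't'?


With MULTILINE flag, ^ matches the start of each line.
Lines: ['tin', 'cat', 'dot', 'fed']
Checking which lines start with 't':
  Line 1: 'tin' -> MATCH
  Line 2: 'cat' -> no
  Line 3: 'dot' -> no
  Line 4: 'fed' -> no
Matching lines: ['tin']
Count: 1

1


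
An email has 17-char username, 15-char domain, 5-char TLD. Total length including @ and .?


An email address has format: username@domain.tld
Username length: 17
'@' character: 1
Domain length: 15
'.' character: 1
TLD length: 5
Total = 17 + 1 + 15 + 1 + 5 = 39

39


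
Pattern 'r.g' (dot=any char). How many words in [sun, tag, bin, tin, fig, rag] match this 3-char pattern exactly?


Pattern 'r.g' means: starts with 'r', any single char, ends with 'g'.
Checking each word (must be exactly 3 chars):
  'sun' (len=3): no
  'tag' (len=3): no
  'bin' (len=3): no
  'tin' (len=3): no
  'fig' (len=3): no
  'rag' (len=3): MATCH
Matching words: ['rag']
Total: 1

1


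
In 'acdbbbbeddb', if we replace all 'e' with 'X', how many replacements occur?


re.sub('e', 'X', text) replaces every occurrence of 'e' with 'X'.
Text: 'acdbbbbeddb'
Scanning for 'e':
  pos 7: 'e' -> replacement #1
Total replacements: 1

1


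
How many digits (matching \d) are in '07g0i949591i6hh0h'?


\d matches any digit 0-9.
Scanning '07g0i949591i6hh0h':
  pos 0: '0' -> DIGIT
  pos 1: '7' -> DIGIT
  pos 3: '0' -> DIGIT
  pos 5: '9' -> DIGIT
  pos 6: '4' -> DIGIT
  pos 7: '9' -> DIGIT
  pos 8: '5' -> DIGIT
  pos 9: '9' -> DIGIT
  pos 10: '1' -> DIGIT
  pos 12: '6' -> DIGIT
  pos 15: '0' -> DIGIT
Digits found: ['0', '7', '0', '9', '4', '9', '5', '9', '1', '6', '0']
Total: 11

11


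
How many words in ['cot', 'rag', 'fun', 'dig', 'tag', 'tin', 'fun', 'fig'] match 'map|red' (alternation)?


Alternation 'map|red' matches either 'map' or 'red'.
Checking each word:
  'cot' -> no
  'rag' -> no
  'fun' -> no
  'dig' -> no
  'tag' -> no
  'tin' -> no
  'fun' -> no
  'fig' -> no
Matches: []
Count: 0

0


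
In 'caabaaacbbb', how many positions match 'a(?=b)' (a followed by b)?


Lookahead 'a(?=b)' matches 'a' only when followed by 'b'.
String: 'caabaaacbbb'
Checking each position where char is 'a':
  pos 1: 'a' -> no (next='a')
  pos 2: 'a' -> MATCH (next='b')
  pos 4: 'a' -> no (next='a')
  pos 5: 'a' -> no (next='a')
  pos 6: 'a' -> no (next='c')
Matching positions: [2]
Count: 1

1


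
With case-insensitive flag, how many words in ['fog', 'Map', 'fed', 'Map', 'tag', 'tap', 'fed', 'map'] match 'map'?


Case-insensitive matching: compare each word's lowercase form to 'map'.
  'fog' -> lower='fog' -> no
  'Map' -> lower='map' -> MATCH
  'fed' -> lower='fed' -> no
  'Map' -> lower='map' -> MATCH
  'tag' -> lower='tag' -> no
  'tap' -> lower='tap' -> no
  'fed' -> lower='fed' -> no
  'map' -> lower='map' -> MATCH
Matches: ['Map', 'Map', 'map']
Count: 3

3


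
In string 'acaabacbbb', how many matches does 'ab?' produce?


Pattern 'ab?' matches 'a' optionally followed by 'b'.
String: 'acaabacbbb'
Scanning left to right for 'a' then checking next char:
  Match 1: 'a' (a not followed by b)
  Match 2: 'a' (a not followed by b)
  Match 3: 'ab' (a followed by b)
  Match 4: 'a' (a not followed by b)
Total matches: 4

4


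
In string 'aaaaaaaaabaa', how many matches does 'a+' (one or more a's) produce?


Pattern 'a+' matches one or more consecutive a's.
String: 'aaaaaaaaabaa'
Scanning for runs of a:
  Match 1: 'aaaaaaaaa' (length 9)
  Match 2: 'aa' (length 2)
Total matches: 2

2


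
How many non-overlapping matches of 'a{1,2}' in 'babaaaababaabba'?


Pattern 'a{1,2}' matches between 1 and 2 consecutive a's (greedy).
String: 'babaaaababaabba'
Finding runs of a's and applying greedy matching:
  Run at pos 1: 'a' (length 1)
  Run at pos 3: 'aaaa' (length 4)
  Run at pos 8: 'a' (length 1)
  Run at pos 10: 'aa' (length 2)
  Run at pos 14: 'a' (length 1)
Matches: ['a', 'aa', 'aa', 'a', 'aa', 'a']
Count: 6

6


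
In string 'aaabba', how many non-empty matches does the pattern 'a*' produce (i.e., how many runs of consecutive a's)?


Pattern 'a*' matches zero or more a's. We want non-empty runs of consecutive a's.
String: 'aaabba'
Walking through the string to find runs of a's:
  Run 1: positions 0-2 -> 'aaa'
  Run 2: positions 5-5 -> 'a'
Non-empty runs found: ['aaa', 'a']
Count: 2

2


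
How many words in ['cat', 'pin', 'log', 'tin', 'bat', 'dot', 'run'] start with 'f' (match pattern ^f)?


Pattern ^f anchors to start of word. Check which words begin with 'f':
  'cat' -> no
  'pin' -> no
  'log' -> no
  'tin' -> no
  'bat' -> no
  'dot' -> no
  'run' -> no
Matching words: []
Count: 0

0


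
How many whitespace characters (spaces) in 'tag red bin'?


\s matches whitespace characters (spaces, tabs, etc.).
Text: 'tag red bin'
This text has 3 words separated by spaces.
Number of spaces = number of words - 1 = 3 - 1 = 2

2


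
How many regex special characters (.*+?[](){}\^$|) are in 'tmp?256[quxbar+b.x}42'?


Regex special characters are: . * + ? [ ] ( ) { } \ ^ $ |
Scanning 'tmp?256[quxbar+b.x}42':
  pos 3: '?' -> SPECIAL
  pos 7: '[' -> SPECIAL
  pos 14: '+' -> SPECIAL
  pos 16: '.' -> SPECIAL
  pos 18: '}' -> SPECIAL
Special chars found: ['?', '[', '+', '.', '}']
Total: 5

5


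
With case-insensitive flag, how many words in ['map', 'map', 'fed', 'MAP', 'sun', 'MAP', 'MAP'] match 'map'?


Case-insensitive matching: compare each word's lowercase form to 'map'.
  'map' -> lower='map' -> MATCH
  'map' -> lower='map' -> MATCH
  'fed' -> lower='fed' -> no
  'MAP' -> lower='map' -> MATCH
  'sun' -> lower='sun' -> no
  'MAP' -> lower='map' -> MATCH
  'MAP' -> lower='map' -> MATCH
Matches: ['map', 'map', 'MAP', 'MAP', 'MAP']
Count: 5

5


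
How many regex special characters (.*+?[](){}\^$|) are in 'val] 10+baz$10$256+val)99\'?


Regex special characters are: . * + ? [ ] ( ) { } \ ^ $ |
Scanning 'val] 10+baz$10$256+val)99\':
  pos 3: ']' -> SPECIAL
  pos 7: '+' -> SPECIAL
  pos 11: '$' -> SPECIAL
  pos 14: '$' -> SPECIAL
  pos 18: '+' -> SPECIAL
  pos 22: ')' -> SPECIAL
  pos 25: '\' -> SPECIAL
Special chars found: [']', '+', '$', '$', '+', ')', '\\']
Total: 7

7


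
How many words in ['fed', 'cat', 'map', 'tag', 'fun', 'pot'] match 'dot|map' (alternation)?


Alternation 'dot|map' matches either 'dot' or 'map'.
Checking each word:
  'fed' -> no
  'cat' -> no
  'map' -> MATCH
  'tag' -> no
  'fun' -> no
  'pot' -> no
Matches: ['map']
Count: 1

1


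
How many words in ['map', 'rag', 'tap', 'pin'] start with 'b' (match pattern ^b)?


Pattern ^b anchors to start of word. Check which words begin with 'b':
  'map' -> no
  'rag' -> no
  'tap' -> no
  'pin' -> no
Matching words: []
Count: 0

0


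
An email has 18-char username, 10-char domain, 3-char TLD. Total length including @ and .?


An email address has format: username@domain.tld
Username length: 18
'@' character: 1
Domain length: 10
'.' character: 1
TLD length: 3
Total = 18 + 1 + 10 + 1 + 3 = 33

33


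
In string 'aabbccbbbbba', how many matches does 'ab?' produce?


Pattern 'ab?' matches 'a' optionally followed by 'b'.
String: 'aabbccbbbbba'
Scanning left to right for 'a' then checking next char:
  Match 1: 'a' (a not followed by b)
  Match 2: 'ab' (a followed by b)
  Match 3: 'a' (a not followed by b)
Total matches: 3

3


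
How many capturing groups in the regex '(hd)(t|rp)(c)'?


To count capturing groups, count each '(' that starts a group.
Pattern: '(hd)(t|rp)(c)'
Walking through the pattern:
  Position 0: '(' -> group #1
  Position 4: '(' -> group #2
  Position 10: '(' -> group #3
Total capturing groups: 3

3


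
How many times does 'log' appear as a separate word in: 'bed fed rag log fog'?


Scanning each word for exact match 'log':
  Word 1: 'bed' -> no
  Word 2: 'fed' -> no
  Word 3: 'rag' -> no
  Word 4: 'log' -> MATCH
  Word 5: 'fog' -> no
Total matches: 1

1


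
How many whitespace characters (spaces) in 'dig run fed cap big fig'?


\s matches whitespace characters (spaces, tabs, etc.).
Text: 'dig run fed cap big fig'
This text has 6 words separated by spaces.
Number of spaces = number of words - 1 = 6 - 1 = 5

5


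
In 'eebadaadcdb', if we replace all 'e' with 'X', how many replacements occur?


re.sub('e', 'X', text) replaces every occurrence of 'e' with 'X'.
Text: 'eebadaadcdb'
Scanning for 'e':
  pos 0: 'e' -> replacement #1
  pos 1: 'e' -> replacement #2
Total replacements: 2

2


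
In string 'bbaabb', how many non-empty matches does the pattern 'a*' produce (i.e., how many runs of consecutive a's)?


Pattern 'a*' matches zero or more a's. We want non-empty runs of consecutive a's.
String: 'bbaabb'
Walking through the string to find runs of a's:
  Run 1: positions 2-3 -> 'aa'
Non-empty runs found: ['aa']
Count: 1

1


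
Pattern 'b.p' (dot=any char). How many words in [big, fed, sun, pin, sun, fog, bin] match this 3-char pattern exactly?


Pattern 'b.p' means: starts with 'b', any single char, ends with 'p'.
Checking each word (must be exactly 3 chars):
  'big' (len=3): no
  'fed' (len=3): no
  'sun' (len=3): no
  'pin' (len=3): no
  'sun' (len=3): no
  'fog' (len=3): no
  'bin' (len=3): no
Matching words: []
Total: 0

0


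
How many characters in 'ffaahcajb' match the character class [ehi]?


Character class [ehi] matches any of: {e, h, i}
Scanning string 'ffaahcajb' character by character:
  pos 0: 'f' -> no
  pos 1: 'f' -> no
  pos 2: 'a' -> no
  pos 3: 'a' -> no
  pos 4: 'h' -> MATCH
  pos 5: 'c' -> no
  pos 6: 'a' -> no
  pos 7: 'j' -> no
  pos 8: 'b' -> no
Total matches: 1

1


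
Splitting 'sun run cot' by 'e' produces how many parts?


Splitting by 'e' breaks the string at each occurrence of the separator.
Text: 'sun run cot'
Parts after split:
  Part 1: 'sun run cot'
Total parts: 1

1


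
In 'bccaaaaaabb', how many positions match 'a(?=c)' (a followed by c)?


Lookahead 'a(?=c)' matches 'a' only when followed by 'c'.
String: 'bccaaaaaabb'
Checking each position where char is 'a':
  pos 3: 'a' -> no (next='a')
  pos 4: 'a' -> no (next='a')
  pos 5: 'a' -> no (next='a')
  pos 6: 'a' -> no (next='a')
  pos 7: 'a' -> no (next='a')
  pos 8: 'a' -> no (next='b')
Matching positions: []
Count: 0

0


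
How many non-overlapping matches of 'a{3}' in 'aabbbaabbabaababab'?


Pattern 'a{3}' matches exactly 3 consecutive a's (greedy, non-overlapping).
String: 'aabbbaabbabaababab'
Scanning for runs of a's:
  Run at pos 0: 'aa' (length 2) -> 0 match(es)
  Run at pos 5: 'aa' (length 2) -> 0 match(es)
  Run at pos 9: 'a' (length 1) -> 0 match(es)
  Run at pos 11: 'aa' (length 2) -> 0 match(es)
  Run at pos 14: 'a' (length 1) -> 0 match(es)
  Run at pos 16: 'a' (length 1) -> 0 match(es)
Matches found: []
Total: 0

0


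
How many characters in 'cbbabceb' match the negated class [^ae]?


Negated class [^ae] matches any char NOT in {a, e}
Scanning 'cbbabceb':
  pos 0: 'c' -> MATCH
  pos 1: 'b' -> MATCH
  pos 2: 'b' -> MATCH
  pos 3: 'a' -> no (excluded)
  pos 4: 'b' -> MATCH
  pos 5: 'c' -> MATCH
  pos 6: 'e' -> no (excluded)
  pos 7: 'b' -> MATCH
Total matches: 6

6


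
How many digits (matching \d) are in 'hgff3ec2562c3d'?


\d matches any digit 0-9.
Scanning 'hgff3ec2562c3d':
  pos 4: '3' -> DIGIT
  pos 7: '2' -> DIGIT
  pos 8: '5' -> DIGIT
  pos 9: '6' -> DIGIT
  pos 10: '2' -> DIGIT
  pos 12: '3' -> DIGIT
Digits found: ['3', '2', '5', '6', '2', '3']
Total: 6

6


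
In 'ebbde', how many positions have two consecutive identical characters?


Looking for consecutive identical characters in 'ebbde':
  pos 0-1: 'e' vs 'b' -> different
  pos 1-2: 'b' vs 'b' -> MATCH ('bb')
  pos 2-3: 'b' vs 'd' -> different
  pos 3-4: 'd' vs 'e' -> different
Consecutive identical pairs: ['bb']
Count: 1

1


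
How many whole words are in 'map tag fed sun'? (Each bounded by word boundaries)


Word boundaries (\b) mark the start/end of each word.
Text: 'map tag fed sun'
Splitting by whitespace:
  Word 1: 'map'
  Word 2: 'tag'
  Word 3: 'fed'
  Word 4: 'sun'
Total whole words: 4

4


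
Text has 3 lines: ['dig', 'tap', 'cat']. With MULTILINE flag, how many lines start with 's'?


With MULTILINE flag, ^ matches the start of each line.
Lines: ['dig', 'tap', 'cat']
Checking which lines start with 's':
  Line 1: 'dig' -> no
  Line 2: 'tap' -> no
  Line 3: 'cat' -> no
Matching lines: []
Count: 0

0


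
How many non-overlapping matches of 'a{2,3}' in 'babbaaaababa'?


Pattern 'a{2,3}' matches between 2 and 3 consecutive a's (greedy).
String: 'babbaaaababa'
Finding runs of a's and applying greedy matching:
  Run at pos 1: 'a' (length 1)
  Run at pos 4: 'aaaa' (length 4)
  Run at pos 9: 'a' (length 1)
  Run at pos 11: 'a' (length 1)
Matches: ['aaa']
Count: 1

1


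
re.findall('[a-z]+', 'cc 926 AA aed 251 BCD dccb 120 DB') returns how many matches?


Pattern '[a-z]+' finds one or more lowercase letters.
Text: 'cc 926 AA aed 251 BCD dccb 120 DB'
Scanning for matches:
  Match 1: 'cc'
  Match 2: 'aed'
  Match 3: 'dccb'
Total matches: 3

3


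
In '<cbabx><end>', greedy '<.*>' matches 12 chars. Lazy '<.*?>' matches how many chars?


Greedy '<.*>' tries to match as MUCH as possible.
Lazy '<.*?>' tries to match as LITTLE as possible.

String: '<cbabx><end>'
Greedy '<.*>' starts at first '<' and extends to the LAST '>': '<cbabx><end>' (12 chars)
Lazy '<.*?>' starts at first '<' and stops at the FIRST '>': '<cbabx>' (7 chars)

7


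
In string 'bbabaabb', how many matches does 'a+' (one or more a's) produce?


Pattern 'a+' matches one or more consecutive a's.
String: 'bbabaabb'
Scanning for runs of a:
  Match 1: 'a' (length 1)
  Match 2: 'aa' (length 2)
Total matches: 2

2


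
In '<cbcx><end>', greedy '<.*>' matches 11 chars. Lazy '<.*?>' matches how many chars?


Greedy '<.*>' tries to match as MUCH as possible.
Lazy '<.*?>' tries to match as LITTLE as possible.

String: '<cbcx><end>'
Greedy '<.*>' starts at first '<' and extends to the LAST '>': '<cbcx><end>' (11 chars)
Lazy '<.*?>' starts at first '<' and stops at the FIRST '>': '<cbcx>' (6 chars)

6


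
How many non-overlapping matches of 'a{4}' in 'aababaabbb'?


Pattern 'a{4}' matches exactly 4 consecutive a's (greedy, non-overlapping).
String: 'aababaabbb'
Scanning for runs of a's:
  Run at pos 0: 'aa' (length 2) -> 0 match(es)
  Run at pos 3: 'a' (length 1) -> 0 match(es)
  Run at pos 5: 'aa' (length 2) -> 0 match(es)
Matches found: []
Total: 0

0


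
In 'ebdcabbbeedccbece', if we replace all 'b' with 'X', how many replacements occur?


re.sub('b', 'X', text) replaces every occurrence of 'b' with 'X'.
Text: 'ebdcabbbeedccbece'
Scanning for 'b':
  pos 1: 'b' -> replacement #1
  pos 5: 'b' -> replacement #2
  pos 6: 'b' -> replacement #3
  pos 7: 'b' -> replacement #4
  pos 13: 'b' -> replacement #5
Total replacements: 5

5


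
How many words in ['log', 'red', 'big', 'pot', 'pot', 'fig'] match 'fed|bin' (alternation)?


Alternation 'fed|bin' matches either 'fed' or 'bin'.
Checking each word:
  'log' -> no
  'red' -> no
  'big' -> no
  'pot' -> no
  'pot' -> no
  'fig' -> no
Matches: []
Count: 0

0


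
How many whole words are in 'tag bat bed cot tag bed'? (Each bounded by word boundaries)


Word boundaries (\b) mark the start/end of each word.
Text: 'tag bat bed cot tag bed'
Splitting by whitespace:
  Word 1: 'tag'
  Word 2: 'bat'
  Word 3: 'bed'
  Word 4: 'cot'
  Word 5: 'tag'
  Word 6: 'bed'
Total whole words: 6

6


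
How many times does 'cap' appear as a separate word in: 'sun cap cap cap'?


Scanning each word for exact match 'cap':
  Word 1: 'sun' -> no
  Word 2: 'cap' -> MATCH
  Word 3: 'cap' -> MATCH
  Word 4: 'cap' -> MATCH
Total matches: 3

3


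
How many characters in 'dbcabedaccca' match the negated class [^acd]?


Negated class [^acd] matches any char NOT in {a, c, d}
Scanning 'dbcabedaccca':
  pos 0: 'd' -> no (excluded)
  pos 1: 'b' -> MATCH
  pos 2: 'c' -> no (excluded)
  pos 3: 'a' -> no (excluded)
  pos 4: 'b' -> MATCH
  pos 5: 'e' -> MATCH
  pos 6: 'd' -> no (excluded)
  pos 7: 'a' -> no (excluded)
  pos 8: 'c' -> no (excluded)
  pos 9: 'c' -> no (excluded)
  pos 10: 'c' -> no (excluded)
  pos 11: 'a' -> no (excluded)
Total matches: 3

3


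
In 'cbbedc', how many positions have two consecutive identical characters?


Looking for consecutive identical characters in 'cbbedc':
  pos 0-1: 'c' vs 'b' -> different
  pos 1-2: 'b' vs 'b' -> MATCH ('bb')
  pos 2-3: 'b' vs 'e' -> different
  pos 3-4: 'e' vs 'd' -> different
  pos 4-5: 'd' vs 'c' -> different
Consecutive identical pairs: ['bb']
Count: 1

1


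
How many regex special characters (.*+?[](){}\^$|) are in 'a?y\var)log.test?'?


Regex special characters are: . * + ? [ ] ( ) { } \ ^ $ |
Scanning 'a?y\var)log.test?':
  pos 1: '?' -> SPECIAL
  pos 3: '\' -> SPECIAL
  pos 7: ')' -> SPECIAL
  pos 11: '.' -> SPECIAL
  pos 16: '?' -> SPECIAL
Special chars found: ['?', '\\', ')', '.', '?']
Total: 5

5


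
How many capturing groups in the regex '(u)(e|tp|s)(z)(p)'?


To count capturing groups, count each '(' that starts a group.
Pattern: '(u)(e|tp|s)(z)(p)'
Walking through the pattern:
  Position 0: '(' -> group #1
  Position 3: '(' -> group #2
  Position 11: '(' -> group #3
  Position 14: '(' -> group #4
Total capturing groups: 4

4


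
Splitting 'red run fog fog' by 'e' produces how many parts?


Splitting by 'e' breaks the string at each occurrence of the separator.
Text: 'red run fog fog'
Parts after split:
  Part 1: 'r'
  Part 2: 'd run fog fog'
Total parts: 2

2


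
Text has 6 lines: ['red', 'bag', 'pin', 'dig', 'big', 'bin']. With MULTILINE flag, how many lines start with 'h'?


With MULTILINE flag, ^ matches the start of each line.
Lines: ['red', 'bag', 'pin', 'dig', 'big', 'bin']
Checking which lines start with 'h':
  Line 1: 'red' -> no
  Line 2: 'bag' -> no
  Line 3: 'pin' -> no
  Line 4: 'dig' -> no
  Line 5: 'big' -> no
  Line 6: 'bin' -> no
Matching lines: []
Count: 0

0


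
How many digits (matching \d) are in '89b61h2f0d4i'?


\d matches any digit 0-9.
Scanning '89b61h2f0d4i':
  pos 0: '8' -> DIGIT
  pos 1: '9' -> DIGIT
  pos 3: '6' -> DIGIT
  pos 4: '1' -> DIGIT
  pos 6: '2' -> DIGIT
  pos 8: '0' -> DIGIT
  pos 10: '4' -> DIGIT
Digits found: ['8', '9', '6', '1', '2', '0', '4']
Total: 7

7


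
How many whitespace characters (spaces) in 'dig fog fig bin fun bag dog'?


\s matches whitespace characters (spaces, tabs, etc.).
Text: 'dig fog fig bin fun bag dog'
This text has 7 words separated by spaces.
Number of spaces = number of words - 1 = 7 - 1 = 6

6


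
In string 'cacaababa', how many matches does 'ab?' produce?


Pattern 'ab?' matches 'a' optionally followed by 'b'.
String: 'cacaababa'
Scanning left to right for 'a' then checking next char:
  Match 1: 'a' (a not followed by b)
  Match 2: 'a' (a not followed by b)
  Match 3: 'ab' (a followed by b)
  Match 4: 'ab' (a followed by b)
  Match 5: 'a' (a not followed by b)
Total matches: 5

5


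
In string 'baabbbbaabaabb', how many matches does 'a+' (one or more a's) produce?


Pattern 'a+' matches one or more consecutive a's.
String: 'baabbbbaabaabb'
Scanning for runs of a:
  Match 1: 'aa' (length 2)
  Match 2: 'aa' (length 2)
  Match 3: 'aa' (length 2)
Total matches: 3

3


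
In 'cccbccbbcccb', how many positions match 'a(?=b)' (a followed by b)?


Lookahead 'a(?=b)' matches 'a' only when followed by 'b'.
String: 'cccbccbbcccb'
Checking each position where char is 'a':
Matching positions: []
Count: 0

0


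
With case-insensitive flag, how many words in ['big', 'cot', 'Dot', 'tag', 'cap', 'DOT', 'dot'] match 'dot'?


Case-insensitive matching: compare each word's lowercase form to 'dot'.
  'big' -> lower='big' -> no
  'cot' -> lower='cot' -> no
  'Dot' -> lower='dot' -> MATCH
  'tag' -> lower='tag' -> no
  'cap' -> lower='cap' -> no
  'DOT' -> lower='dot' -> MATCH
  'dot' -> lower='dot' -> MATCH
Matches: ['Dot', 'DOT', 'dot']
Count: 3

3


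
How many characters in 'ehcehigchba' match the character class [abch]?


Character class [abch] matches any of: {a, b, c, h}
Scanning string 'ehcehigchba' character by character:
  pos 0: 'e' -> no
  pos 1: 'h' -> MATCH
  pos 2: 'c' -> MATCH
  pos 3: 'e' -> no
  pos 4: 'h' -> MATCH
  pos 5: 'i' -> no
  pos 6: 'g' -> no
  pos 7: 'c' -> MATCH
  pos 8: 'h' -> MATCH
  pos 9: 'b' -> MATCH
  pos 10: 'a' -> MATCH
Total matches: 7

7


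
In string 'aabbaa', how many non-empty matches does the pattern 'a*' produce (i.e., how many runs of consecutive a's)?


Pattern 'a*' matches zero or more a's. We want non-empty runs of consecutive a's.
String: 'aabbaa'
Walking through the string to find runs of a's:
  Run 1: positions 0-1 -> 'aa'
  Run 2: positions 4-5 -> 'aa'
Non-empty runs found: ['aa', 'aa']
Count: 2

2


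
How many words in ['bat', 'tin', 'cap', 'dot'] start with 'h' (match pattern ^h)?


Pattern ^h anchors to start of word. Check which words begin with 'h':
  'bat' -> no
  'tin' -> no
  'cap' -> no
  'dot' -> no
Matching words: []
Count: 0

0


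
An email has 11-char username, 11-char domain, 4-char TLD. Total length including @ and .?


An email address has format: username@domain.tld
Username length: 11
'@' character: 1
Domain length: 11
'.' character: 1
TLD length: 4
Total = 11 + 1 + 11 + 1 + 4 = 28

28


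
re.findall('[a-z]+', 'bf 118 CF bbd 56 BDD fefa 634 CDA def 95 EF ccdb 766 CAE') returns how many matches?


Pattern '[a-z]+' finds one or more lowercase letters.
Text: 'bf 118 CF bbd 56 BDD fefa 634 CDA def 95 EF ccdb 766 CAE'
Scanning for matches:
  Match 1: 'bf'
  Match 2: 'bbd'
  Match 3: 'fefa'
  Match 4: 'def'
  Match 5: 'ccdb'
Total matches: 5

5


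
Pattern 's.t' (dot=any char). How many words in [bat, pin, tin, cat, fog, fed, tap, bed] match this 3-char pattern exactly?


Pattern 's.t' means: starts with 's', any single char, ends with 't'.
Checking each word (must be exactly 3 chars):
  'bat' (len=3): no
  'pin' (len=3): no
  'tin' (len=3): no
  'cat' (len=3): no
  'fog' (len=3): no
  'fed' (len=3): no
  'tap' (len=3): no
  'bed' (len=3): no
Matching words: []
Total: 0

0


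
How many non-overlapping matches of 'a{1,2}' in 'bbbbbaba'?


Pattern 'a{1,2}' matches between 1 and 2 consecutive a's (greedy).
String: 'bbbbbaba'
Finding runs of a's and applying greedy matching:
  Run at pos 5: 'a' (length 1)
  Run at pos 7: 'a' (length 1)
Matches: ['a', 'a']
Count: 2

2


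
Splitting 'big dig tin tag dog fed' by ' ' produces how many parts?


Splitting by ' ' breaks the string at each occurrence of the separator.
Text: 'big dig tin tag dog fed'
Parts after split:
  Part 1: 'big'
  Part 2: 'dig'
  Part 3: 'tin'
  Part 4: 'tag'
  Part 5: 'dog'
  Part 6: 'fed'
Total parts: 6

6


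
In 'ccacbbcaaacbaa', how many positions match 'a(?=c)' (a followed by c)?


Lookahead 'a(?=c)' matches 'a' only when followed by 'c'.
String: 'ccacbbcaaacbaa'
Checking each position where char is 'a':
  pos 2: 'a' -> MATCH (next='c')
  pos 7: 'a' -> no (next='a')
  pos 8: 'a' -> no (next='a')
  pos 9: 'a' -> MATCH (next='c')
  pos 12: 'a' -> no (next='a')
Matching positions: [2, 9]
Count: 2

2


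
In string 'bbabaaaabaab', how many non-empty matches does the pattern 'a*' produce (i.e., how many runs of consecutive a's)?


Pattern 'a*' matches zero or more a's. We want non-empty runs of consecutive a's.
String: 'bbabaaaabaab'
Walking through the string to find runs of a's:
  Run 1: positions 2-2 -> 'a'
  Run 2: positions 4-7 -> 'aaaa'
  Run 3: positions 9-10 -> 'aa'
Non-empty runs found: ['a', 'aaaa', 'aa']
Count: 3

3


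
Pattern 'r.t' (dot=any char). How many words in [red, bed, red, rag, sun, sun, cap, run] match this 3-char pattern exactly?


Pattern 'r.t' means: starts with 'r', any single char, ends with 't'.
Checking each word (must be exactly 3 chars):
  'red' (len=3): no
  'bed' (len=3): no
  'red' (len=3): no
  'rag' (len=3): no
  'sun' (len=3): no
  'sun' (len=3): no
  'cap' (len=3): no
  'run' (len=3): no
Matching words: []
Total: 0

0


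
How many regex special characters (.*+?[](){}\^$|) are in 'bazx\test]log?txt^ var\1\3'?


Regex special characters are: . * + ? [ ] ( ) { } \ ^ $ |
Scanning 'bazx\test]log?txt^ var\1\3':
  pos 4: '\' -> SPECIAL
  pos 9: ']' -> SPECIAL
  pos 13: '?' -> SPECIAL
  pos 17: '^' -> SPECIAL
  pos 22: '\' -> SPECIAL
  pos 24: '\' -> SPECIAL
Special chars found: ['\\', ']', '?', '^', '\\', '\\']
Total: 6

6


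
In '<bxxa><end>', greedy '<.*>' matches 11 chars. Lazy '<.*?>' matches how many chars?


Greedy '<.*>' tries to match as MUCH as possible.
Lazy '<.*?>' tries to match as LITTLE as possible.

String: '<bxxa><end>'
Greedy '<.*>' starts at first '<' and extends to the LAST '>': '<bxxa><end>' (11 chars)
Lazy '<.*?>' starts at first '<' and stops at the FIRST '>': '<bxxa>' (6 chars)

6


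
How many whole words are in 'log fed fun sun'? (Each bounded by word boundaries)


Word boundaries (\b) mark the start/end of each word.
Text: 'log fed fun sun'
Splitting by whitespace:
  Word 1: 'log'
  Word 2: 'fed'
  Word 3: 'fun'
  Word 4: 'sun'
Total whole words: 4

4


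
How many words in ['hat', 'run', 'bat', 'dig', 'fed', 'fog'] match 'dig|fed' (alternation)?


Alternation 'dig|fed' matches either 'dig' or 'fed'.
Checking each word:
  'hat' -> no
  'run' -> no
  'bat' -> no
  'dig' -> MATCH
  'fed' -> MATCH
  'fog' -> no
Matches: ['dig', 'fed']
Count: 2

2


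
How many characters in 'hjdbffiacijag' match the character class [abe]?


Character class [abe] matches any of: {a, b, e}
Scanning string 'hjdbffiacijag' character by character:
  pos 0: 'h' -> no
  pos 1: 'j' -> no
  pos 2: 'd' -> no
  pos 3: 'b' -> MATCH
  pos 4: 'f' -> no
  pos 5: 'f' -> no
  pos 6: 'i' -> no
  pos 7: 'a' -> MATCH
  pos 8: 'c' -> no
  pos 9: 'i' -> no
  pos 10: 'j' -> no
  pos 11: 'a' -> MATCH
  pos 12: 'g' -> no
Total matches: 3

3


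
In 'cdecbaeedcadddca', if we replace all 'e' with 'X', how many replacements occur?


re.sub('e', 'X', text) replaces every occurrence of 'e' with 'X'.
Text: 'cdecbaeedcadddca'
Scanning for 'e':
  pos 2: 'e' -> replacement #1
  pos 6: 'e' -> replacement #2
  pos 7: 'e' -> replacement #3
Total replacements: 3

3


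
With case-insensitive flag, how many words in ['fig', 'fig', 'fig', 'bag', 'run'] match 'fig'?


Case-insensitive matching: compare each word's lowercase form to 'fig'.
  'fig' -> lower='fig' -> MATCH
  'fig' -> lower='fig' -> MATCH
  'fig' -> lower='fig' -> MATCH
  'bag' -> lower='bag' -> no
  'run' -> lower='run' -> no
Matches: ['fig', 'fig', 'fig']
Count: 3

3


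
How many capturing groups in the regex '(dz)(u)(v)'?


To count capturing groups, count each '(' that starts a group.
Pattern: '(dz)(u)(v)'
Walking through the pattern:
  Position 0: '(' -> group #1
  Position 4: '(' -> group #2
  Position 7: '(' -> group #3
Total capturing groups: 3

3


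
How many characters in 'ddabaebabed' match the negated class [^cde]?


Negated class [^cde] matches any char NOT in {c, d, e}
Scanning 'ddabaebabed':
  pos 0: 'd' -> no (excluded)
  pos 1: 'd' -> no (excluded)
  pos 2: 'a' -> MATCH
  pos 3: 'b' -> MATCH
  pos 4: 'a' -> MATCH
  pos 5: 'e' -> no (excluded)
  pos 6: 'b' -> MATCH
  pos 7: 'a' -> MATCH
  pos 8: 'b' -> MATCH
  pos 9: 'e' -> no (excluded)
  pos 10: 'd' -> no (excluded)
Total matches: 6

6


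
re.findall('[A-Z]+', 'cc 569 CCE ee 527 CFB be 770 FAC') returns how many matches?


Pattern '[A-Z]+' finds one or more uppercase letters.
Text: 'cc 569 CCE ee 527 CFB be 770 FAC'
Scanning for matches:
  Match 1: 'CCE'
  Match 2: 'CFB'
  Match 3: 'FAC'
Total matches: 3

3


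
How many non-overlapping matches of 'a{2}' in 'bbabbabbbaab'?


Pattern 'a{2}' matches exactly 2 consecutive a's (greedy, non-overlapping).
String: 'bbabbabbbaab'
Scanning for runs of a's:
  Run at pos 2: 'a' (length 1) -> 0 match(es)
  Run at pos 5: 'a' (length 1) -> 0 match(es)
  Run at pos 9: 'aa' (length 2) -> 1 match(es)
Matches found: ['aa']
Total: 1

1


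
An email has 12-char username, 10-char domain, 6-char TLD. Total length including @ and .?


An email address has format: username@domain.tld
Username length: 12
'@' character: 1
Domain length: 10
'.' character: 1
TLD length: 6
Total = 12 + 1 + 10 + 1 + 6 = 30

30


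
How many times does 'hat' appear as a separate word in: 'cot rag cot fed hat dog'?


Scanning each word for exact match 'hat':
  Word 1: 'cot' -> no
  Word 2: 'rag' -> no
  Word 3: 'cot' -> no
  Word 4: 'fed' -> no
  Word 5: 'hat' -> MATCH
  Word 6: 'dog' -> no
Total matches: 1

1


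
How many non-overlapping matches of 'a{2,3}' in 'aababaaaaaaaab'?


Pattern 'a{2,3}' matches between 2 and 3 consecutive a's (greedy).
String: 'aababaaaaaaaab'
Finding runs of a's and applying greedy matching:
  Run at pos 0: 'aa' (length 2)
  Run at pos 3: 'a' (length 1)
  Run at pos 5: 'aaaaaaaa' (length 8)
Matches: ['aa', 'aaa', 'aaa', 'aa']
Count: 4

4


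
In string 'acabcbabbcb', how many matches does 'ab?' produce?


Pattern 'ab?' matches 'a' optionally followed by 'b'.
String: 'acabcbabbcb'
Scanning left to right for 'a' then checking next char:
  Match 1: 'a' (a not followed by b)
  Match 2: 'ab' (a followed by b)
  Match 3: 'ab' (a followed by b)
Total matches: 3

3


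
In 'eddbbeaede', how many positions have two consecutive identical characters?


Looking for consecutive identical characters in 'eddbbeaede':
  pos 0-1: 'e' vs 'd' -> different
  pos 1-2: 'd' vs 'd' -> MATCH ('dd')
  pos 2-3: 'd' vs 'b' -> different
  pos 3-4: 'b' vs 'b' -> MATCH ('bb')
  pos 4-5: 'b' vs 'e' -> different
  pos 5-6: 'e' vs 'a' -> different
  pos 6-7: 'a' vs 'e' -> different
  pos 7-8: 'e' vs 'd' -> different
  pos 8-9: 'd' vs 'e' -> different
Consecutive identical pairs: ['dd', 'bb']
Count: 2

2


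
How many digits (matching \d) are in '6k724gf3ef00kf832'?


\d matches any digit 0-9.
Scanning '6k724gf3ef00kf832':
  pos 0: '6' -> DIGIT
  pos 2: '7' -> DIGIT
  pos 3: '2' -> DIGIT
  pos 4: '4' -> DIGIT
  pos 7: '3' -> DIGIT
  pos 10: '0' -> DIGIT
  pos 11: '0' -> DIGIT
  pos 14: '8' -> DIGIT
  pos 15: '3' -> DIGIT
  pos 16: '2' -> DIGIT
Digits found: ['6', '7', '2', '4', '3', '0', '0', '8', '3', '2']
Total: 10

10


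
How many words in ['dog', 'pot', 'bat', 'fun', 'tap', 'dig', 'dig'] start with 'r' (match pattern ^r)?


Pattern ^r anchors to start of word. Check which words begin with 'r':
  'dog' -> no
  'pot' -> no
  'bat' -> no
  'fun' -> no
  'tap' -> no
  'dig' -> no
  'dig' -> no
Matching words: []
Count: 0

0


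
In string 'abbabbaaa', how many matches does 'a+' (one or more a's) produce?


Pattern 'a+' matches one or more consecutive a's.
String: 'abbabbaaa'
Scanning for runs of a:
  Match 1: 'a' (length 1)
  Match 2: 'a' (length 1)
  Match 3: 'aaa' (length 3)
Total matches: 3

3


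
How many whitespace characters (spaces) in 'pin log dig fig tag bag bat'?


\s matches whitespace characters (spaces, tabs, etc.).
Text: 'pin log dig fig tag bag bat'
This text has 7 words separated by spaces.
Number of spaces = number of words - 1 = 7 - 1 = 6

6


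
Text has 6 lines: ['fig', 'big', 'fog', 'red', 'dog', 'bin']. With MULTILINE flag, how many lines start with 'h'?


With MULTILINE flag, ^ matches the start of each line.
Lines: ['fig', 'big', 'fog', 'red', 'dog', 'bin']
Checking which lines start with 'h':
  Line 1: 'fig' -> no
  Line 2: 'big' -> no
  Line 3: 'fog' -> no
  Line 4: 'red' -> no
  Line 5: 'dog' -> no
  Line 6: 'bin' -> no
Matching lines: []
Count: 0

0


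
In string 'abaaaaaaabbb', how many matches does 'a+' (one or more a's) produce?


Pattern 'a+' matches one or more consecutive a's.
String: 'abaaaaaaabbb'
Scanning for runs of a:
  Match 1: 'a' (length 1)
  Match 2: 'aaaaaaa' (length 7)
Total matches: 2

2


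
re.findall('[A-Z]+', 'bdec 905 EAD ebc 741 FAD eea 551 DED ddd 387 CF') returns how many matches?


Pattern '[A-Z]+' finds one or more uppercase letters.
Text: 'bdec 905 EAD ebc 741 FAD eea 551 DED ddd 387 CF'
Scanning for matches:
  Match 1: 'EAD'
  Match 2: 'FAD'
  Match 3: 'DED'
  Match 4: 'CF'
Total matches: 4

4


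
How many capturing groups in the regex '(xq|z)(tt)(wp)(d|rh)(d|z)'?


To count capturing groups, count each '(' that starts a group.
Pattern: '(xq|z)(tt)(wp)(d|rh)(d|z)'
Walking through the pattern:
  Position 0: '(' -> group #1
  Position 6: '(' -> group #2
  Position 10: '(' -> group #3
  Position 14: '(' -> group #4
  Position 20: '(' -> group #5
Total capturing groups: 5

5


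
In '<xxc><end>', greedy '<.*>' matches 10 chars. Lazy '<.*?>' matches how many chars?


Greedy '<.*>' tries to match as MUCH as possible.
Lazy '<.*?>' tries to match as LITTLE as possible.

String: '<xxc><end>'
Greedy '<.*>' starts at first '<' and extends to the LAST '>': '<xxc><end>' (10 chars)
Lazy '<.*?>' starts at first '<' and stops at the FIRST '>': '<xxc>' (5 chars)

5
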